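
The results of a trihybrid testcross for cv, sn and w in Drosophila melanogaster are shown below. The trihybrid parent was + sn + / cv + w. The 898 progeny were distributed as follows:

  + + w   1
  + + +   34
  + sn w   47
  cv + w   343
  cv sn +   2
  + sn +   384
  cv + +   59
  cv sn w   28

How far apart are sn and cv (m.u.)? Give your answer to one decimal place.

The two rarest classes, cv sn + and + + w, are the double crossovers. Comparing them with the parentals, only the cv allele has switched, so cv is the middle locus and the order is w – cv – sn.
Crossovers in the cv–sn interval produce the single-crossover classes + + + and cv sn w (34 + 28 = 62) plus the double crossovers (3).
RF(cv–sn) = (62 + 3) / 898 = 65/898 = 0.0724 → 7.2 m.u.

7.2 m.u.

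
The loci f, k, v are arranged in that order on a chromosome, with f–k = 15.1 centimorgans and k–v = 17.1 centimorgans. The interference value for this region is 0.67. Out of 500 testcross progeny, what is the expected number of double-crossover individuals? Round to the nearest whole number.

Map distances give recombination frequencies of 0.151 and 0.171 for the two intervals.
With interference 0.67 (so coincidence = 0.33), expected double-crossover frequency = 0.151 × 0.171 × 0.33 = 0.00852.
Expected number = 0.00852 × 500 = 4.26 ≈ 4.

4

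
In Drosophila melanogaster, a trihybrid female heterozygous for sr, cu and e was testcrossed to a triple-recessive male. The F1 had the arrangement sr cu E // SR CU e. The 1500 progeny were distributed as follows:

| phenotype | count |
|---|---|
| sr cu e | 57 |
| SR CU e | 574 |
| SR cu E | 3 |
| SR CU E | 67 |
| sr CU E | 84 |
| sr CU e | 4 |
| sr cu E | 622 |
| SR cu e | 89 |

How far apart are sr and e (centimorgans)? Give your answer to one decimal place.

8.7 centimorgans

The two rarest classes, SR cu E and sr CU e, are the double crossovers. Comparing them with the parentals, only the sr allele has switched, so sr is the middle locus and the order is e – sr – cu.
Crossovers in the e–sr interval produce the single-crossover classes sr cu e and SR CU E (57 + 67 = 124) plus the double crossovers (7).
RF(e–sr) = (124 + 7) / 1500 = 131/1500 = 0.0873 → 8.7 centimorgans.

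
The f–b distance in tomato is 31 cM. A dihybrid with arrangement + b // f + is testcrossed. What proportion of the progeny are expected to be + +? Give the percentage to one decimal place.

A map distance of 31 cM corresponds to a recombination frequency of 0.310.
The F1 is + b / f +, so + + is a recombinant gamete class with expected frequency r/2 = 0.310/2 = 0.1550.
That is 0.1550 = 15.5% of the progeny.

15.5%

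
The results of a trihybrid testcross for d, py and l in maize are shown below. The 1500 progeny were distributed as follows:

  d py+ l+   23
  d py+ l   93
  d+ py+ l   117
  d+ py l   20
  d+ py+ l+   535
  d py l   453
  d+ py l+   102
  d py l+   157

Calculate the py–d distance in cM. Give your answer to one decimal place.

15.9 cM

The two most frequent reciprocal classes, d+ py+ l+ and d py l, are the parental types, so the F1 was d+ py+ l+ / d py l.
The two rarest classes, d py+ l+ and d+ py l, are the double crossovers. Comparing them with the parentals, only the d allele has switched, so d is the middle locus and the order is l – d – py.
Crossovers in the d–py interval produce the single-crossover classes d+ py l+ and d py+ l (102 + 93 = 195) plus the double crossovers (43).
RF(d–py) = (195 + 43) / 1500 = 238/1500 = 0.1587 → 15.9 cM.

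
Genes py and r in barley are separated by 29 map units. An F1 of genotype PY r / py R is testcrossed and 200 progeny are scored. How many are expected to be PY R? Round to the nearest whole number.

29

A map distance of 29 map units corresponds to a recombination frequency of 0.290.
The F1 is PY r / py R, so PY R is a recombinant gamete class with expected frequency r/2 = 0.290/2 = 0.1450.
Expected number = 0.1450 × 200 = 29.00 ≈ 29.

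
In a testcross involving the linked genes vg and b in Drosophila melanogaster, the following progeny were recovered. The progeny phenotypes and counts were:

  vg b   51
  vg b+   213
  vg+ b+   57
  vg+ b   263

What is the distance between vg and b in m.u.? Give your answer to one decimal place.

18.5 m.u.

The two most frequent classes, vg+ b (263) and vg b+ (213), are the parental types, so the F1 was vg+ b / vg b+.
The recombinant classes are vg+ b+ and vg b: 57 + 51 = 108.
Recombination frequency = 108/584 = 0.1849 ≈ 18.5%, i.e. 18.5 m.u.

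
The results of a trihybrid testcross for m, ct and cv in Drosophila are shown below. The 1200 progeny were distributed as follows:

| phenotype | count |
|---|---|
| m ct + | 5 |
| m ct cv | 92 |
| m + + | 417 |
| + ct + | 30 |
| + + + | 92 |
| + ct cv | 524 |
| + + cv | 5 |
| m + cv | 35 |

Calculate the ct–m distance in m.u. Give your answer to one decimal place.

The two most frequent reciprocal classes, m + + and + ct cv, are the parental types, so the F1 was m + + / + ct cv.
The two rarest classes, m ct + and + + cv, are the double crossovers. Comparing them with the parentals, only the ct allele has switched, so ct is the middle locus and the order is m – ct – cv.
Crossovers in the m–ct interval produce the single-crossover classes + + + and m ct cv (92 + 92 = 184) plus the double crossovers (10).
RF(m–ct) = (184 + 10) / 1200 = 194/1200 = 0.1617 → 16.2 m.u.

16.2 m.u.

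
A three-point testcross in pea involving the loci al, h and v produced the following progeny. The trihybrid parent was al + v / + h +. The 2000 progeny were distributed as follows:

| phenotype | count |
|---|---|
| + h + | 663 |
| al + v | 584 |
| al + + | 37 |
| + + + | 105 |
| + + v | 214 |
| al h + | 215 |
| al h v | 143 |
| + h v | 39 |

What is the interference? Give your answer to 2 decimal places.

The two rarest classes, al + + and + h v, are the double crossovers. Comparing them with the parentals, only the v allele has switched, so v is the middle locus and the order is h – v – al.
h–v: (248 + 76)/2000 = 0.1620; v–al: (429 + 76)/2000 = 0.2525.
Expected DCO frequency = 0.1620 × 0.2525 ≈ 0.04091; observed = 76/2000 ≈ 0.03800.
Coefficient of coincidence = 0.03800/0.04091 ≈ 0.93; interference = 1 − 0.93 = 0.07.

0.07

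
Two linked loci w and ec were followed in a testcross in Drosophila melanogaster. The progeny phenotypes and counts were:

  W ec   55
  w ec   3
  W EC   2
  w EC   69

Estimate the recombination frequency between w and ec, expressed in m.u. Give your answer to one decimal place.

3.9 m.u.

The two most frequent classes, W ec (55) and w EC (69), are the parental types, so the F1 was W ec / w EC.
The recombinant classes are W EC and w ec: 2 + 3 = 5.
Recombination frequency = 5/129 = 0.0388 ≈ 3.9%, i.e. 3.9 m.u.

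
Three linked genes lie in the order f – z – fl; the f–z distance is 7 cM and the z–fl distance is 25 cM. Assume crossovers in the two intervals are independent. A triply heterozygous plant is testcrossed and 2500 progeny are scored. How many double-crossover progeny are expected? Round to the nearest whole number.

Map distances give recombination frequencies of 0.070 and 0.250 for the two intervals.
With no interference, expected double-crossover frequency = 0.070 × 0.250 = 0.01750.
Expected number = 0.01750 × 2500 = 43.75 ≈ 44.

44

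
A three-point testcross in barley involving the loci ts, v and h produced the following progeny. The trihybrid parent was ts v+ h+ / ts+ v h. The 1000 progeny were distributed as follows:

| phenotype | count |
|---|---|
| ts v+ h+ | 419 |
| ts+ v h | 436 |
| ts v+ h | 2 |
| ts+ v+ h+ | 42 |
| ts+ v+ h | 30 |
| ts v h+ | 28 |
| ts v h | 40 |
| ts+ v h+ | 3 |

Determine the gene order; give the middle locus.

h

The two rarest classes, ts v+ h and ts+ v h+, are the double crossovers. Comparing them with the parentals, only the h allele has switched, so h is the middle locus and the order is v – h – ts.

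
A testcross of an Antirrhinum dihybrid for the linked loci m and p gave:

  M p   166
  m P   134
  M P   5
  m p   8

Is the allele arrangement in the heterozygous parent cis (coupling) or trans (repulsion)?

trans

The two most frequent classes are M p (166) and m P (134); these are the parental (non-recombinant) types.
So the F1 carried M p on one chromosome and m P on the other — the recessive alleles are on opposite chromosomes (trans / repulsion).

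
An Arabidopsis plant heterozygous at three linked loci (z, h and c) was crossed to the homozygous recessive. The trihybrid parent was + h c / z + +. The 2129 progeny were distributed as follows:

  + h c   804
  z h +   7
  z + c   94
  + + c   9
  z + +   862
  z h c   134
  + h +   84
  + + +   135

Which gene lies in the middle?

h

The two rarest classes, + + c and z h +, are the double crossovers. Comparing them with the parentals, only the h allele has switched, so h is the middle locus and the order is c – h – z.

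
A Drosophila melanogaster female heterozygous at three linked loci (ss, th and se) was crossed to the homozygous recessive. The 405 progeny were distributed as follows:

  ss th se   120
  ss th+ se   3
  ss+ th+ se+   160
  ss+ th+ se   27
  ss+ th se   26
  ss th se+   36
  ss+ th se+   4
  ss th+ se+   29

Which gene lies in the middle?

The two most frequent reciprocal classes, ss th se and ss+ th+ se+, are the parental types, so the F1 was ss th se / ss+ th+ se+.
The two rarest classes, ss th+ se and ss+ th se+, are the double crossovers. Comparing them with the parentals, only the th allele has switched, so th is the middle locus and the order is ss – th – se.

th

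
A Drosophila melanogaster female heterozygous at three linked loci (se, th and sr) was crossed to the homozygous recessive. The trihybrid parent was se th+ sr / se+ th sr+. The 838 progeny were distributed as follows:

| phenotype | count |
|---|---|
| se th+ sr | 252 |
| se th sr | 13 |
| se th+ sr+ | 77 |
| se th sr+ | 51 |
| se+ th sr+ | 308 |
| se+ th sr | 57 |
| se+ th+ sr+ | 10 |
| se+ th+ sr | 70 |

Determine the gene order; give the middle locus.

th

The two rarest classes, se th sr and se+ th+ sr+, are the double crossovers. Comparing them with the parentals, only the th allele has switched, so th is the middle locus and the order is se – th – sr.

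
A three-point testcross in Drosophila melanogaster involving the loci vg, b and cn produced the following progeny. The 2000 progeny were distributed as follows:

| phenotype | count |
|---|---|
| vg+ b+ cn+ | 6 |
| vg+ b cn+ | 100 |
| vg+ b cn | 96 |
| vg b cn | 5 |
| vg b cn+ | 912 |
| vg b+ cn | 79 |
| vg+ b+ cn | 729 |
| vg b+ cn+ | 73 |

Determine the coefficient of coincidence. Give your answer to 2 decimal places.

0.64

The two most frequent reciprocal classes, vg+ b+ cn and vg b cn+, are the parental types, so the F1 was vg+ b+ cn / vg b cn+.
The two rarest classes, vg+ b+ cn+ and vg b cn, are the double crossovers. Comparing them with the parentals, only the cn allele has switched, so cn is the middle locus and the order is vg – cn – b.
vg–cn: (179 + 11)/2000 = 0.0950; cn–b: (169 + 11)/2000 = 0.0900.
Expected DCO frequency = 0.0950 × 0.0900 ≈ 0.00855; observed = 11/2000 ≈ 0.00550.
Coefficient of coincidence = 0.00550/0.00855 ≈ 0.64.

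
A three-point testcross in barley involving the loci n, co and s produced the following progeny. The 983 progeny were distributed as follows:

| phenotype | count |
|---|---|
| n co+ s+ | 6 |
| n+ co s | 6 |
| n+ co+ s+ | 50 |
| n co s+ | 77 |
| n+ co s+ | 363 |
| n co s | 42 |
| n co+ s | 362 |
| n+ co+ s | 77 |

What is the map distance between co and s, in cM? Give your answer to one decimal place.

10.6 cM

The two most frequent reciprocal classes, n+ co s+ and n co+ s, are the parental types, so the F1 was n+ co s+ / n co+ s.
The two rarest classes, n+ co s and n co+ s+, are the double crossovers. Comparing them with the parentals, only the s allele has switched, so s is the middle locus and the order is co – s – n.
Crossovers in the co–s interval produce the single-crossover classes n+ co+ s+ and n co s (50 + 42 = 92) plus the double crossovers (12).
RF(co–s) = (92 + 12) / 983 = 104/983 = 0.1058 → 10.6 cM.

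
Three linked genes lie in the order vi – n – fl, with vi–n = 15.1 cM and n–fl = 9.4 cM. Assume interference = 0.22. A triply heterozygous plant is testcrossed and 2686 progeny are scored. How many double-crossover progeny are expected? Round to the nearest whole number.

Map distances give recombination frequencies of 0.151 and 0.094 for the two intervals.
With interference 0.22 (so coincidence = 0.78), expected double-crossover frequency = 0.151 × 0.094 × 0.78 = 0.01107.
Expected number = 0.01107 × 2686 = 29.74 ≈ 30.

30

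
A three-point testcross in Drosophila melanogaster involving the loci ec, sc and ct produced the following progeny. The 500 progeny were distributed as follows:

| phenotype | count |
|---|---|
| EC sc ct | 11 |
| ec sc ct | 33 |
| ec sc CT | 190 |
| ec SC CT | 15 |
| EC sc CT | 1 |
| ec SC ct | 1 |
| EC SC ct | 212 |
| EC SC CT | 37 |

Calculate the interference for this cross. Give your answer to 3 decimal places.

The two most frequent reciprocal classes, ec sc CT and EC SC ct, are the parental types, so the F1 was ec sc CT / EC SC ct.
The two rarest classes, EC sc CT and ec SC ct, are the double crossovers. Comparing them with the parentals, only the ec allele has switched, so ec is the middle locus and the order is sc – ec – ct.
sc–ec: (26 + 2)/500 = 0.0560; ec–ct: (70 + 2)/500 = 0.1440.
Expected DCO frequency = 0.0560 × 0.1440 ≈ 0.00806; observed = 2/500 ≈ 0.00400.
Coefficient of coincidence = 0.00400/0.00806 ≈ 0.496; interference = 1 − 0.496 = 0.504.

0.504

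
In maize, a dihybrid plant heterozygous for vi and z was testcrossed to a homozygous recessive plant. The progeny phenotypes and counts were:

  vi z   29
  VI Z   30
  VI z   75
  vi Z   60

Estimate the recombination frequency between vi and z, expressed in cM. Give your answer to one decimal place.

The two most frequent classes, VI z (75) and vi Z (60), are the parental types, so the F1 was VI z / vi Z.
The recombinant classes are VI Z and vi z: 30 + 29 = 59.
Recombination frequency = 59/194 = 0.3041 ≈ 30.4%, i.e. 30.4 cM.

30.4 cM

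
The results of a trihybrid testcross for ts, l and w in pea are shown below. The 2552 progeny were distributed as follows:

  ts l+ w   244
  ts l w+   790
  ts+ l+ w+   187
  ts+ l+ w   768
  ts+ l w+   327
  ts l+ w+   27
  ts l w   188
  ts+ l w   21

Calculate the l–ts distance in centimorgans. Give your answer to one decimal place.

24.3 centimorgans

The two most frequent reciprocal classes, ts l w+ and ts+ l+ w, are the parental types, so the F1 was ts l w+ / ts+ l+ w.
The two rarest classes, ts l+ w+ and ts+ l w, are the double crossovers. Comparing them with the parentals, only the l allele has switched, so l is the middle locus and the order is ts – l – w.
Crossovers in the ts–l interval produce the single-crossover classes ts+ l w+ and ts l+ w (327 + 244 = 571) plus the double crossovers (48).
RF(ts–l) = (571 + 48) / 2552 = 619/2552 = 0.2426 → 24.3 centimorgans.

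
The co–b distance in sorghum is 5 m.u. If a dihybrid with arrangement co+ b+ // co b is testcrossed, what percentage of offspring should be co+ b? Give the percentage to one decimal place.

2.5%

A map distance of 5 m.u. corresponds to a recombination frequency of 0.050.
The F1 is co+ b+ / co b, so co+ b is a recombinant gamete class with expected frequency r/2 = 0.050/2 = 0.0250.
That is 0.0250 = 2.5% of the progeny.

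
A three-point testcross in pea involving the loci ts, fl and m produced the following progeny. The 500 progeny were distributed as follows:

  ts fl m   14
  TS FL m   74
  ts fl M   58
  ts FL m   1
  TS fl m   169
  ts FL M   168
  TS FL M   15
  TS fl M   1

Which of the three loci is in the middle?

m

The two most frequent reciprocal classes, TS fl m and ts FL M, are the parental types, so the F1 was TS fl m / ts FL M.
The two rarest classes, TS fl M and ts FL m, are the double crossovers. Comparing them with the parentals, only the m allele has switched, so m is the middle locus and the order is fl – m – ts.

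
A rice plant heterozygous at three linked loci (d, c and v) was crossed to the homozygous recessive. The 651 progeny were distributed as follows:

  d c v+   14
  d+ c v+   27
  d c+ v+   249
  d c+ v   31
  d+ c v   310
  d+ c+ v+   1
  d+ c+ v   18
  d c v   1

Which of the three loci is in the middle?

d

The two most frequent reciprocal classes, d+ c v and d c+ v+, are the parental types, so the F1 was d+ c v / d c+ v+.
The two rarest classes, d c v and d+ c+ v+, are the double crossovers. Comparing them with the parentals, only the d allele has switched, so d is the middle locus and the order is v – d – c.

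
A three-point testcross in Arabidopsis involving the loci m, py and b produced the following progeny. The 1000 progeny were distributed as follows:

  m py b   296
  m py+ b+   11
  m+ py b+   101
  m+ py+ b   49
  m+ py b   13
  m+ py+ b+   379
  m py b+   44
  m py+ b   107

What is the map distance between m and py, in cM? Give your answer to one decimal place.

The two most frequent reciprocal classes, m+ py+ b+ and m py b, are the parental types, so the F1 was m+ py+ b+ / m py b.
The two rarest classes, m py+ b+ and m+ py b, are the double crossovers. Comparing them with the parentals, only the m allele has switched, so m is the middle locus and the order is b – m – py.
Crossovers in the m–py interval produce the single-crossover classes m+ py b+ and m py+ b (101 + 107 = 208) plus the double crossovers (24).
RF(m–py) = (208 + 24) / 1000 = 232/1000 = 0.2320 → 23.2 cM.

23.2 cM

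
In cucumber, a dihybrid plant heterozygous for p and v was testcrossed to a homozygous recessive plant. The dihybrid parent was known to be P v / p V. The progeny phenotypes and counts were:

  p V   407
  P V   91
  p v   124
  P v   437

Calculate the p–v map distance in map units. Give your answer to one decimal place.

The recombinant classes are P V and p v: 91 + 124 = 215.
Recombination frequency = 215/1059 = 0.2030 ≈ 20.3%, i.e. 20.3 map units.

20.3 map units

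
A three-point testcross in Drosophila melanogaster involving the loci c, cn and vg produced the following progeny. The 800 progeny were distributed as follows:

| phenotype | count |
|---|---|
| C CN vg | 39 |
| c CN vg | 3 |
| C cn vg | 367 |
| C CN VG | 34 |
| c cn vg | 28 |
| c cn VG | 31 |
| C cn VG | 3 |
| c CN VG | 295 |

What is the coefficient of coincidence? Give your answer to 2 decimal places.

The two most frequent reciprocal classes, c CN VG and C cn vg, are the parental types, so the F1 was c CN VG / C cn vg.
The two rarest classes, c CN vg and C cn VG, are the double crossovers. Comparing them with the parentals, only the vg allele has switched, so vg is the middle locus and the order is cn – vg – c.
cn–vg: (70 + 6)/800 = 0.0950; vg–c: (62 + 6)/800 = 0.0850.
Expected DCO frequency = 0.0950 × 0.0850 ≈ 0.00808; observed = 6/800 ≈ 0.00750.
Coefficient of coincidence = 0.00750/0.00808 ≈ 0.93.

0.93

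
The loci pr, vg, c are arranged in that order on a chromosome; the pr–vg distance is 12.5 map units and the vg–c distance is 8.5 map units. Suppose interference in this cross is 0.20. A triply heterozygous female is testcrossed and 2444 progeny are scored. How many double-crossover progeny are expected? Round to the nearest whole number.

Map distances give recombination frequencies of 0.125 and 0.085 for the two intervals.
With interference 0.20 (so coincidence = 0.80), expected double-crossover frequency = 0.125 × 0.085 × 0.80 = 0.00850.
Expected number = 0.00850 × 2444 = 20.77 ≈ 21.

21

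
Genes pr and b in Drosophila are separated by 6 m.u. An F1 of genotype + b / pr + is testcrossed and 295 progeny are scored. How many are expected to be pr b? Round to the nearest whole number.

A map distance of 6 m.u. corresponds to a recombination frequency of 0.060.
The F1 is + b / pr +, so pr b is a recombinant gamete class with expected frequency r/2 = 0.060/2 = 0.0300.
Expected number = 0.0300 × 295 = 8.85 ≈ 9.

9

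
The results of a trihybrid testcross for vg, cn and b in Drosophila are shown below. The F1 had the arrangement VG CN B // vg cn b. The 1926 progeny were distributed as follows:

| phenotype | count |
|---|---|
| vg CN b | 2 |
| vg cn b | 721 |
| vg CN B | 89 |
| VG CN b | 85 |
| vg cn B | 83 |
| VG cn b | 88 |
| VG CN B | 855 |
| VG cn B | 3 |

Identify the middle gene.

The two rarest classes, VG cn B and vg CN b, are the double crossovers. Comparing them with the parentals, only the cn allele has switched, so cn is the middle locus and the order is vg – cn – b.

cn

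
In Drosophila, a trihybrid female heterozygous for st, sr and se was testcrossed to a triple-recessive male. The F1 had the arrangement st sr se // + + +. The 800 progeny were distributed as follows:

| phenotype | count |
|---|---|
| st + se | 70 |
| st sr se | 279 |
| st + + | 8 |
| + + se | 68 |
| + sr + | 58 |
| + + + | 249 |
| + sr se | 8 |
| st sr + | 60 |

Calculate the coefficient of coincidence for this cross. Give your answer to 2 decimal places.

0.62

The two rarest classes, + sr se and st + +, are the double crossovers. Comparing them with the parentals, only the st allele has switched, so st is the middle locus and the order is sr – st – se.
sr–st: (128 + 16)/800 = 0.1800; st–se: (128 + 16)/800 = 0.1800.
Expected DCO frequency = 0.1800 × 0.1800 ≈ 0.03240; observed = 16/800 ≈ 0.02000.
Coefficient of coincidence = 0.02000/0.03240 ≈ 0.62.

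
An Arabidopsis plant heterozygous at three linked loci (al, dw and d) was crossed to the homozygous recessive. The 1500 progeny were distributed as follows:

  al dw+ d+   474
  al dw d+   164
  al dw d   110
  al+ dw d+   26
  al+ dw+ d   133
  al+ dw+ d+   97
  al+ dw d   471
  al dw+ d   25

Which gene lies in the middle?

The two most frequent reciprocal classes, al+ dw d and al dw+ d+, are the parental types, so the F1 was al+ dw d / al dw+ d+.
The two rarest classes, al+ dw d+ and al dw+ d, are the double crossovers. Comparing them with the parentals, only the d allele has switched, so d is the middle locus and the order is dw – d – al.

d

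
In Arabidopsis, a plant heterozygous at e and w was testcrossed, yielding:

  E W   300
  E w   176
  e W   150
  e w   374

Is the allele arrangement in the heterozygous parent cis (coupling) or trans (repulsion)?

cis

The two most frequent classes are E W (300) and e w (374); these are the parental (non-recombinant) types.
So the F1 carried E W on one chromosome and e w on the other — the recessive alleles are on the same chromosome (cis / coupling).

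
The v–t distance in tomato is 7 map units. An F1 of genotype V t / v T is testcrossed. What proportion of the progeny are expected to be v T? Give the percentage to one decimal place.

46.5%

A map distance of 7 map units corresponds to a recombination frequency of 0.070.
The F1 is V t / v T, so v T is a parental gamete class with expected frequency (1 − r)/2 = 0.930/2 = 0.4650.
That is 0.4650 = 46.5% of the progeny.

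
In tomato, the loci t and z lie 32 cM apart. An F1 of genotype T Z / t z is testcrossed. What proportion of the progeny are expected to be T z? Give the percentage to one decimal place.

16.0%

A map distance of 32 cM corresponds to a recombination frequency of 0.320.
The F1 is T Z / t z, so T z is a recombinant gamete class with expected frequency r/2 = 0.320/2 = 0.1600.
That is 0.1600 = 16.0% of the progeny.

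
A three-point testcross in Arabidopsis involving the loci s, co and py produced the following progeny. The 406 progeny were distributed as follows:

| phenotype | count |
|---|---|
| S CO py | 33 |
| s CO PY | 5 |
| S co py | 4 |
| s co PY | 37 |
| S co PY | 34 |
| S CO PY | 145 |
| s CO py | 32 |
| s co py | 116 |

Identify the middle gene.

s

The two most frequent reciprocal classes, s co py and S CO PY, are the parental types, so the F1 was s co py / S CO PY.
The two rarest classes, S co py and s CO PY, are the double crossovers. Comparing them with the parentals, only the s allele has switched, so s is the middle locus and the order is co – s – py.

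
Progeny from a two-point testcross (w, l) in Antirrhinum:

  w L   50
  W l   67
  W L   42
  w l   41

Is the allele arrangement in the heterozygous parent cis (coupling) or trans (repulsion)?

trans

The two most frequent classes are W l (67) and w L (50); these are the parental (non-recombinant) types.
So the F1 carried W l on one chromosome and w L on the other — the recessive alleles are on opposite chromosomes (trans / repulsion).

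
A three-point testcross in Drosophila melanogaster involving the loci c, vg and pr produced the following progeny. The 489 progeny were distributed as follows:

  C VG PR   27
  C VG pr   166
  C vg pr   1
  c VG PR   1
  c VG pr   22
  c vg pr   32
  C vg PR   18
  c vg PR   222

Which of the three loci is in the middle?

vg

The two most frequent reciprocal classes, c vg PR and C VG pr, are the parental types, so the F1 was c vg PR / C VG pr.
The two rarest classes, c VG PR and C vg pr, are the double crossovers. Comparing them with the parentals, only the vg allele has switched, so vg is the middle locus and the order is pr – vg – c.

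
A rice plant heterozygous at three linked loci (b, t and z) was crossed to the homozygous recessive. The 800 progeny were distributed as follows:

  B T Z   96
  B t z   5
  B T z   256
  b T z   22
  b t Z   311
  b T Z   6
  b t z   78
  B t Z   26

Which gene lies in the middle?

The two most frequent reciprocal classes, B T z and b t Z, are the parental types, so the F1 was B T z / b t Z.
The two rarest classes, B t z and b T Z, are the double crossovers. Comparing them with the parentals, only the t allele has switched, so t is the middle locus and the order is b – t – z.

t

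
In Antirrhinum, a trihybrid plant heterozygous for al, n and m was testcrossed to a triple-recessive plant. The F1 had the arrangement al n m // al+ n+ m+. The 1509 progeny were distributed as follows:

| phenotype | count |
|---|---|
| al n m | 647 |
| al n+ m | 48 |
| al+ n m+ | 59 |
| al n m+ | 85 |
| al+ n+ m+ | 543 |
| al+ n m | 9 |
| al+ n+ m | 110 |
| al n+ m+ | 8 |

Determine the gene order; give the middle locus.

The two rarest classes, al+ n m and al n+ m+, are the double crossovers. Comparing them with the parentals, only the al allele has switched, so al is the middle locus and the order is m – al – n.

al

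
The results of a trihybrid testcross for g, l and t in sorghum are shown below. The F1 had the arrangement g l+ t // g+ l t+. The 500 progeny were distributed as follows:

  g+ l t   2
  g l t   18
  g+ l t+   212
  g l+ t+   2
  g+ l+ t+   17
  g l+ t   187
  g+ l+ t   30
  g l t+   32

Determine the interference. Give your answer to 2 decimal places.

The two rarest classes, g l+ t+ and g+ l t, are the double crossovers. Comparing them with the parentals, only the t allele has switched, so t is the middle locus and the order is l – t – g.
l–t: (35 + 4)/500 = 0.0780; t–g: (62 + 4)/500 = 0.1320.
Expected DCO frequency = 0.0780 × 0.1320 ≈ 0.01030; observed = 4/500 ≈ 0.00800.
Coefficient of coincidence = 0.00800/0.01030 ≈ 0.78; interference = 1 − 0.78 = 0.22.

0.22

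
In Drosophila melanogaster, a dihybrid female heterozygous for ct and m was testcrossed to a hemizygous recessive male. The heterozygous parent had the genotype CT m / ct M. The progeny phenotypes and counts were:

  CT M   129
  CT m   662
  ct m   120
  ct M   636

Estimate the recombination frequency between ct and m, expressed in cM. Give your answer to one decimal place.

16.1 cM

The recombinant classes are CT M and ct m: 129 + 120 = 249.
Recombination frequency = 249/1547 = 0.1610 ≈ 16.1%, i.e. 16.1 cM.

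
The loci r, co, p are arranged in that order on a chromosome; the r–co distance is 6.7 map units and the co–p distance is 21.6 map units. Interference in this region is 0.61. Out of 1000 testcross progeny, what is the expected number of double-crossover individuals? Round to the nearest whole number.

Map distances give recombination frequencies of 0.067 and 0.216 for the two intervals.
With interference 0.61 (so coincidence = 0.39), expected double-crossover frequency = 0.067 × 0.216 × 0.39 = 0.00564.
Expected number = 0.00564 × 1000 = 5.64 ≈ 6.

6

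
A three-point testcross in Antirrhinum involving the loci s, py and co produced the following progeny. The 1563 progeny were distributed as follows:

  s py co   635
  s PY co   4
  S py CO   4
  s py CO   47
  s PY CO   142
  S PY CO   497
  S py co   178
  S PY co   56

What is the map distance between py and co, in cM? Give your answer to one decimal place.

The two most frequent reciprocal classes, s py co and S PY CO, are the parental types, so the F1 was s py co / S PY CO.
The two rarest classes, s PY co and S py CO, are the double crossovers. Comparing them with the parentals, only the py allele has switched, so py is the middle locus and the order is co – py – s.
Crossovers in the co–py interval produce the single-crossover classes s py CO and S PY co (47 + 56 = 103) plus the double crossovers (8).
RF(co–py) = (103 + 8) / 1563 = 111/1563 = 0.0710 → 7.1 cM.

7.1 cM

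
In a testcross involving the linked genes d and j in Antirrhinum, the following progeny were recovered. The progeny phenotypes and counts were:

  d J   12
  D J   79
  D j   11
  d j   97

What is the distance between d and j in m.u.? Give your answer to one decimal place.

The two most frequent classes, D J (79) and d j (97), are the parental types, so the F1 was D J / d j.
The recombinant classes are D j and d J: 11 + 12 = 23.
Recombination frequency = 23/199 = 0.1156 ≈ 11.6%, i.e. 11.6 m.u.

11.6 m.u.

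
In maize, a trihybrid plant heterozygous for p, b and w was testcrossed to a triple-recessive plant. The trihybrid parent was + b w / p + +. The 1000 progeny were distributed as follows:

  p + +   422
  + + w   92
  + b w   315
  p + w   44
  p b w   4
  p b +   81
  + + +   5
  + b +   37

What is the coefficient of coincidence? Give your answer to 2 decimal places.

0.55

The two rarest classes, p b w and + + +, are the double crossovers. Comparing them with the parentals, only the p allele has switched, so p is the middle locus and the order is b – p – w.
b–p: (173 + 9)/1000 = 0.1820; p–w: (81 + 9)/1000 = 0.0900.
Expected DCO frequency = 0.1820 × 0.0900 ≈ 0.01638; observed = 9/1000 ≈ 0.00900.
Coefficient of coincidence = 0.00900/0.01638 ≈ 0.55.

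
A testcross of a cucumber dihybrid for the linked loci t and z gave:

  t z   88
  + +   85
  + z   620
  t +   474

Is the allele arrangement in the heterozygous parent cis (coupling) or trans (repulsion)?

trans

The two most frequent classes are + z (620) and t + (474); these are the parental (non-recombinant) types.
So the F1 carried + z on one chromosome and t + on the other — the recessive alleles are on opposite chromosomes (trans / repulsion).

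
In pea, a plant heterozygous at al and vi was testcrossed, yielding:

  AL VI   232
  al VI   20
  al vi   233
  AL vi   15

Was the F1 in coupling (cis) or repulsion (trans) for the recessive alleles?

The two most frequent classes are AL VI (232) and al vi (233); these are the parental (non-recombinant) types.
So the F1 carried AL VI on one chromosome and al vi on the other — the recessive alleles are on the same chromosome (cis / coupling).

cis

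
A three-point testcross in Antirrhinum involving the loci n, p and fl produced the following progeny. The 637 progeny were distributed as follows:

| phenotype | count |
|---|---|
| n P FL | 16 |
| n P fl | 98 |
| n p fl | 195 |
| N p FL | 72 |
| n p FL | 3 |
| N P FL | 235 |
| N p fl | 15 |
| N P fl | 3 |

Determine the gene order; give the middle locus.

fl

The two most frequent reciprocal classes, n p fl and N P FL, are the parental types, so the F1 was n p fl / N P FL.
The two rarest classes, n p FL and N P fl, are the double crossovers. Comparing them with the parentals, only the fl allele has switched, so fl is the middle locus and the order is n – fl – p.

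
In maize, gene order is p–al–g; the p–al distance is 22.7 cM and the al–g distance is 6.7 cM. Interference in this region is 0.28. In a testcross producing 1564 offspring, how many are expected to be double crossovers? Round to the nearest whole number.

17

Map distances give recombination frequencies of 0.227 and 0.067 for the two intervals.
With interference 0.28 (so coincidence = 0.72), expected double-crossover frequency = 0.227 × 0.067 × 0.72 = 0.01095.
Expected number = 0.01095 × 1564 = 17.13 ≈ 17.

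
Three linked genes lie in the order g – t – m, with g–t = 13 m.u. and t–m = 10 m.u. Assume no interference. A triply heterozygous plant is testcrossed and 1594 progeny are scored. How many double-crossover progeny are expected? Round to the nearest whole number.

21

Map distances give recombination frequencies of 0.130 and 0.100 for the two intervals.
With no interference, expected double-crossover frequency = 0.130 × 0.100 = 0.01300.
Expected number = 0.01300 × 1594 = 20.72 ≈ 21.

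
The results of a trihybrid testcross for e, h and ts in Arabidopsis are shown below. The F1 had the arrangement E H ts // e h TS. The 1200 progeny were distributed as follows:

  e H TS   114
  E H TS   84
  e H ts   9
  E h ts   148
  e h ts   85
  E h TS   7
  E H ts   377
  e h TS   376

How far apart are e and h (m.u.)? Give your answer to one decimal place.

The two rarest classes, e H ts and E h TS, are the double crossovers. Comparing them with the parentals, only the e allele has switched, so e is the middle locus and the order is ts – e – h.
Crossovers in the e–h interval produce the single-crossover classes E h ts and e H TS (148 + 114 = 262) plus the double crossovers (16).
RF(e–h) = (262 + 16) / 1200 = 278/1200 = 0.2317 → 23.2 m.u.

23.2 m.u.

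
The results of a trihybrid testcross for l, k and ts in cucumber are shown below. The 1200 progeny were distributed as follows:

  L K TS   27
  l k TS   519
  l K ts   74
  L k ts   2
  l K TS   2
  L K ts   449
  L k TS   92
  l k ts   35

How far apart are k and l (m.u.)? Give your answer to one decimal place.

The two most frequent reciprocal classes, l k TS and L K ts, are the parental types, so the F1 was l k TS / L K ts.
The two rarest classes, l K TS and L k ts, are the double crossovers. Comparing them with the parentals, only the k allele has switched, so k is the middle locus and the order is l – k – ts.
Crossovers in the l–k interval produce the single-crossover classes L k TS and l K ts (92 + 74 = 166) plus the double crossovers (4).
RF(l–k) = (166 + 4) / 1200 = 170/1200 = 0.1417 → 14.2 m.u.

14.2 m.u.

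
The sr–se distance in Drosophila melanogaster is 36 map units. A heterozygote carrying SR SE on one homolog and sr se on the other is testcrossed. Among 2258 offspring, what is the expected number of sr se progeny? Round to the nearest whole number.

A map distance of 36 map units corresponds to a recombination frequency of 0.360.
The F1 is SR SE / sr se, so sr se is a parental gamete class with expected frequency (1 − r)/2 = 0.640/2 = 0.3200.
Expected number = 0.3200 × 2258 = 722.56 ≈ 723.

723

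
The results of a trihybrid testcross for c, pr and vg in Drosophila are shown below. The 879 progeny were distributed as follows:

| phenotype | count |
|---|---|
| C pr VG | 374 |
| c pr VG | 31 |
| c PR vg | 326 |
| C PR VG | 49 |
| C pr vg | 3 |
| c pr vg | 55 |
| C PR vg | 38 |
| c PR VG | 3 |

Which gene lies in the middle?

vg

The two most frequent reciprocal classes, c PR vg and C pr VG, are the parental types, so the F1 was c PR vg / C pr VG.
The two rarest classes, c PR VG and C pr vg, are the double crossovers. Comparing them with the parentals, only the vg allele has switched, so vg is the middle locus and the order is pr – vg – c.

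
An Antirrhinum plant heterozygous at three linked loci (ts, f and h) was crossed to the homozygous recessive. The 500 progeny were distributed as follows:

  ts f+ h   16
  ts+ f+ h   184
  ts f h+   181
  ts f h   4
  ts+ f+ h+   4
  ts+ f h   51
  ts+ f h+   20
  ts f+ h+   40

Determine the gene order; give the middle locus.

The two most frequent reciprocal classes, ts f h+ and ts+ f+ h, are the parental types, so the F1 was ts f h+ / ts+ f+ h.
The two rarest classes, ts f h and ts+ f+ h+, are the double crossovers. Comparing them with the parentals, only the h allele has switched, so h is the middle locus and the order is f – h – ts.

h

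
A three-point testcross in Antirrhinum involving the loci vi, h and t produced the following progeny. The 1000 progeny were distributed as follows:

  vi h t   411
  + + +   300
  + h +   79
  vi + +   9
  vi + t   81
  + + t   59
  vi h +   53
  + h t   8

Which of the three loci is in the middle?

vi

The two most frequent reciprocal classes, + + + and vi h t, are the parental types, so the F1 was + + + / vi h t.
The two rarest classes, vi + + and + h t, are the double crossovers. Comparing them with the parentals, only the vi allele has switched, so vi is the middle locus and the order is t – vi – h.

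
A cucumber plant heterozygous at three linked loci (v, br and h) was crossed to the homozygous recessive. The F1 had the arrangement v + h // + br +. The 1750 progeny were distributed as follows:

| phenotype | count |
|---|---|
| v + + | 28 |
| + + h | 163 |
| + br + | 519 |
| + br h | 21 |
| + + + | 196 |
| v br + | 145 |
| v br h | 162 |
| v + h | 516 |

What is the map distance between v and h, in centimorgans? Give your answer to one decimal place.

20.4 centimorgans

The two rarest classes, v + + and + br h, are the double crossovers. Comparing them with the parentals, only the h allele has switched, so h is the middle locus and the order is v – h – br.
Crossovers in the v–h interval produce the single-crossover classes + + h and v br + (163 + 145 = 308) plus the double crossovers (49).
RF(v–h) = (308 + 49) / 1750 = 357/1750 = 0.2040 → 20.4 centimorgans.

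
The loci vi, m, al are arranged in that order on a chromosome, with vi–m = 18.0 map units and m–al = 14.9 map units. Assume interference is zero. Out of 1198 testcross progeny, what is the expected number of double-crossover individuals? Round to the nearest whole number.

32

Map distances give recombination frequencies of 0.180 and 0.149 for the two intervals.
With no interference, expected double-crossover frequency = 0.180 × 0.149 = 0.02682.
Expected number = 0.02682 × 1198 = 32.13 ≈ 32.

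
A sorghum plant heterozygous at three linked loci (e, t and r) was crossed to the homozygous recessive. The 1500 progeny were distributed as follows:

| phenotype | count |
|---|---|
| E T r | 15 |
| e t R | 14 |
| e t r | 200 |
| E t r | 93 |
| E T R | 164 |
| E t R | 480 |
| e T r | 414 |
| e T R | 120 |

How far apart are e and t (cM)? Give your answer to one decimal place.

The two most frequent reciprocal classes, e T r and E t R, are the parental types, so the F1 was e T r / E t R.
The two rarest classes, E T r and e t R, are the double crossovers. Comparing them with the parentals, only the e allele has switched, so e is the middle locus and the order is r – e – t.
Crossovers in the e–t interval produce the single-crossover classes e t r and E T R (200 + 164 = 364) plus the double crossovers (29).
RF(e–t) = (364 + 29) / 1500 = 393/1500 = 0.2620 → 26.2 cM.

26.2 cM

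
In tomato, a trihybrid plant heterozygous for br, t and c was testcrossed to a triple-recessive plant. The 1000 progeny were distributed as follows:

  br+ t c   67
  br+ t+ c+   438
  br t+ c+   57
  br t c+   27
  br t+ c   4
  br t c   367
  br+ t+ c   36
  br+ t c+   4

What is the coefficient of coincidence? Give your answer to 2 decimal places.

The two most frequent reciprocal classes, br t c and br+ t+ c+, are the parental types, so the F1 was br t c / br+ t+ c+.
The two rarest classes, br t+ c and br+ t c+, are the double crossovers. Comparing them with the parentals, only the t allele has switched, so t is the middle locus and the order is br – t – c.
br–t: (124 + 8)/1000 = 0.1320; t–c: (63 + 8)/1000 = 0.0710.
Expected DCO frequency = 0.1320 × 0.0710 ≈ 0.00937; observed = 8/1000 ≈ 0.00800.
Coefficient of coincidence = 0.00800/0.00937 ≈ 0.85.

0.85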